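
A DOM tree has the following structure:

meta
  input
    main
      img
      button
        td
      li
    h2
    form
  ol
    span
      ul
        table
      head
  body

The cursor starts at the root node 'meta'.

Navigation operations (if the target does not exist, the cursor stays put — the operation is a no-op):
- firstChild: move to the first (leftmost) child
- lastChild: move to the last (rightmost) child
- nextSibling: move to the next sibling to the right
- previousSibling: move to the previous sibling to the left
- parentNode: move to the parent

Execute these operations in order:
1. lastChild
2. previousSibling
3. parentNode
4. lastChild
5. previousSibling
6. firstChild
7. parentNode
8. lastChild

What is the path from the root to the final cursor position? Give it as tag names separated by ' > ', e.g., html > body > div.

Answer: meta > ol > span

Derivation:
After 1 (lastChild): body
After 2 (previousSibling): ol
After 3 (parentNode): meta
After 4 (lastChild): body
After 5 (previousSibling): ol
After 6 (firstChild): span
After 7 (parentNode): ol
After 8 (lastChild): span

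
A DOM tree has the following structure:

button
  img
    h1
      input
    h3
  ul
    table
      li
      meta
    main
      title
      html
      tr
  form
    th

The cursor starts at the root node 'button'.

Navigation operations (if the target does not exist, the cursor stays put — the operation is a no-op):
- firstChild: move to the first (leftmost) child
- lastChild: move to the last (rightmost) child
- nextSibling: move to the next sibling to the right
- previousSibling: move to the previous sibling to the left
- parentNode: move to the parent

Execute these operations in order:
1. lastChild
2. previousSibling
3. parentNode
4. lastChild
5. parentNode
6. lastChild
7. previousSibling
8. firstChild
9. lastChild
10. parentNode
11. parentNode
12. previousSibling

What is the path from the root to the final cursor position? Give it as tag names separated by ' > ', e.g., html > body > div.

Answer: button > img

Derivation:
After 1 (lastChild): form
After 2 (previousSibling): ul
After 3 (parentNode): button
After 4 (lastChild): form
After 5 (parentNode): button
After 6 (lastChild): form
After 7 (previousSibling): ul
After 8 (firstChild): table
After 9 (lastChild): meta
After 10 (parentNode): table
After 11 (parentNode): ul
After 12 (previousSibling): img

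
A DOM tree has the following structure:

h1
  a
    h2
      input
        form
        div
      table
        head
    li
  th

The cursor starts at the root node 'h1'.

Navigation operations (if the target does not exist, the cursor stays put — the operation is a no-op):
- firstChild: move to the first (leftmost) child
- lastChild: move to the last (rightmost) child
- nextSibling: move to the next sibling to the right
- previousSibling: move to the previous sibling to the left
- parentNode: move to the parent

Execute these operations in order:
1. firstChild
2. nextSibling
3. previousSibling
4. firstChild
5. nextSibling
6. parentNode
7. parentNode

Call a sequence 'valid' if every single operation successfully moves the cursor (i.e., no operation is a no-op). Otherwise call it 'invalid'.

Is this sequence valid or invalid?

Answer: valid

Derivation:
After 1 (firstChild): a
After 2 (nextSibling): th
After 3 (previousSibling): a
After 4 (firstChild): h2
After 5 (nextSibling): li
After 6 (parentNode): a
After 7 (parentNode): h1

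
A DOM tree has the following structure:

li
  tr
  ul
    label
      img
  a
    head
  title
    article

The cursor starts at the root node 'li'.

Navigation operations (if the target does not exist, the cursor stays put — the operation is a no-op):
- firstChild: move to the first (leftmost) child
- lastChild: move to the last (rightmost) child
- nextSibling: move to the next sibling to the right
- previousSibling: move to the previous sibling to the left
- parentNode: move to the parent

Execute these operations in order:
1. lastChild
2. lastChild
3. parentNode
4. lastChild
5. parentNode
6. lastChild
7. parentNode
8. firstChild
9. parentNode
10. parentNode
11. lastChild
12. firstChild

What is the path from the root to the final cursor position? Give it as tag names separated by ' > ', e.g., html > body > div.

Answer: li > title > article

Derivation:
After 1 (lastChild): title
After 2 (lastChild): article
After 3 (parentNode): title
After 4 (lastChild): article
After 5 (parentNode): title
After 6 (lastChild): article
After 7 (parentNode): title
After 8 (firstChild): article
After 9 (parentNode): title
After 10 (parentNode): li
After 11 (lastChild): title
After 12 (firstChild): article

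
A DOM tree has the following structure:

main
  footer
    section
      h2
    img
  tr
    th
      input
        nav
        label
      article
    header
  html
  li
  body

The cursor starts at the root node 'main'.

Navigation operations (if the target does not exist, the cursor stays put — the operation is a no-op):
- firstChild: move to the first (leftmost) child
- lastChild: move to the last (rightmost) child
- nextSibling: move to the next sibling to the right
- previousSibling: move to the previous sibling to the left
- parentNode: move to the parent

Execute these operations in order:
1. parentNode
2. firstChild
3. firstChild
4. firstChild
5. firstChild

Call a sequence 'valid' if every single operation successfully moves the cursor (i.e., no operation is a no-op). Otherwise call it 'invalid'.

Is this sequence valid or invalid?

Answer: invalid

Derivation:
After 1 (parentNode): main (no-op, stayed)
After 2 (firstChild): footer
After 3 (firstChild): section
After 4 (firstChild): h2
After 5 (firstChild): h2 (no-op, stayed)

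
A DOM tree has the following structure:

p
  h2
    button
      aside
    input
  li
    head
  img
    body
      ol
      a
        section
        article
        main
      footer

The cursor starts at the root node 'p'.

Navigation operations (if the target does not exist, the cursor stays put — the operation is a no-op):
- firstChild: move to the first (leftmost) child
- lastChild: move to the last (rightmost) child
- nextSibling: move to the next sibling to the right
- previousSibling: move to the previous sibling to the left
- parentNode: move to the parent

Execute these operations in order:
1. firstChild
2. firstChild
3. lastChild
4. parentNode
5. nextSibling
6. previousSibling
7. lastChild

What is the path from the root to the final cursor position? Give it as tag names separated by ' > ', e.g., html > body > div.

After 1 (firstChild): h2
After 2 (firstChild): button
After 3 (lastChild): aside
After 4 (parentNode): button
After 5 (nextSibling): input
After 6 (previousSibling): button
After 7 (lastChild): aside

Answer: p > h2 > button > aside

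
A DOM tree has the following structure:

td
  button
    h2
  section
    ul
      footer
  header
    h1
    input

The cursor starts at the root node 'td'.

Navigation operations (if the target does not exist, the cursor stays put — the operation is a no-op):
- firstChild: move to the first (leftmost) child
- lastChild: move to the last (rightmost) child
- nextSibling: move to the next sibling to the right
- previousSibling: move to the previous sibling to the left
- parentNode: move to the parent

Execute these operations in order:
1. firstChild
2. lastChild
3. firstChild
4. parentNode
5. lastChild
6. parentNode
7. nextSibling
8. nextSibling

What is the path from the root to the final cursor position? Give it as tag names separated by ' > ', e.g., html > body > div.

Answer: td > header

Derivation:
After 1 (firstChild): button
After 2 (lastChild): h2
After 3 (firstChild): h2 (no-op, stayed)
After 4 (parentNode): button
After 5 (lastChild): h2
After 6 (parentNode): button
After 7 (nextSibling): section
After 8 (nextSibling): header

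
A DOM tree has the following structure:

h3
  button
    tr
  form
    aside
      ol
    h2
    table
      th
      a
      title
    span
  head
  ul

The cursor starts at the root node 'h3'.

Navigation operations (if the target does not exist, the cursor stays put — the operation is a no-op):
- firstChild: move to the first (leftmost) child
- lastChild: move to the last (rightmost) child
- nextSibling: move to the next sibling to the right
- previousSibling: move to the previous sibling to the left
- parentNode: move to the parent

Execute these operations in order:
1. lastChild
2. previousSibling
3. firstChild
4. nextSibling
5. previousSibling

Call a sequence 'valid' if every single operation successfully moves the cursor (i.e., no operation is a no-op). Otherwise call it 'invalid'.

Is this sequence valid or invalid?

Answer: invalid

Derivation:
After 1 (lastChild): ul
After 2 (previousSibling): head
After 3 (firstChild): head (no-op, stayed)
After 4 (nextSibling): ul
After 5 (previousSibling): head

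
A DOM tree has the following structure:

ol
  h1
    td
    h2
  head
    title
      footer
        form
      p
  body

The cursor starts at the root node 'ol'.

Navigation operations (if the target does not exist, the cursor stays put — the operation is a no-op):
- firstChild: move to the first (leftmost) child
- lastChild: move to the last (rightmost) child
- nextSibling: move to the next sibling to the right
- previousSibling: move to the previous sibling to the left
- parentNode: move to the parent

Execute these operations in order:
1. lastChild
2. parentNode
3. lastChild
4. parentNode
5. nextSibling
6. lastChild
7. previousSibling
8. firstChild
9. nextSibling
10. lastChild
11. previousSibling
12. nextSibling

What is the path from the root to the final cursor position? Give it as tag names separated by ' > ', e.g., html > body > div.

After 1 (lastChild): body
After 2 (parentNode): ol
After 3 (lastChild): body
After 4 (parentNode): ol
After 5 (nextSibling): ol (no-op, stayed)
After 6 (lastChild): body
After 7 (previousSibling): head
After 8 (firstChild): title
After 9 (nextSibling): title (no-op, stayed)
After 10 (lastChild): p
After 11 (previousSibling): footer
After 12 (nextSibling): p

Answer: ol > head > title > p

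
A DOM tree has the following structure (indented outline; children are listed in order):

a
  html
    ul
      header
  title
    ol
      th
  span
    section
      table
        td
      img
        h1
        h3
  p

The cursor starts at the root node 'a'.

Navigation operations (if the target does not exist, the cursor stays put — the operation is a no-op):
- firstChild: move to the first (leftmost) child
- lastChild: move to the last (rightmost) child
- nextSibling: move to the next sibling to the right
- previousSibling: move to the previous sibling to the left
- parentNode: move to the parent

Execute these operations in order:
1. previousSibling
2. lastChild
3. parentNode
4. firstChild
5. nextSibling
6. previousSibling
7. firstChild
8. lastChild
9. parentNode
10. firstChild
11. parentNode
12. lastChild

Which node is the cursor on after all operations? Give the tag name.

After 1 (previousSibling): a (no-op, stayed)
After 2 (lastChild): p
After 3 (parentNode): a
After 4 (firstChild): html
After 5 (nextSibling): title
After 6 (previousSibling): html
After 7 (firstChild): ul
After 8 (lastChild): header
After 9 (parentNode): ul
After 10 (firstChild): header
After 11 (parentNode): ul
After 12 (lastChild): header

Answer: header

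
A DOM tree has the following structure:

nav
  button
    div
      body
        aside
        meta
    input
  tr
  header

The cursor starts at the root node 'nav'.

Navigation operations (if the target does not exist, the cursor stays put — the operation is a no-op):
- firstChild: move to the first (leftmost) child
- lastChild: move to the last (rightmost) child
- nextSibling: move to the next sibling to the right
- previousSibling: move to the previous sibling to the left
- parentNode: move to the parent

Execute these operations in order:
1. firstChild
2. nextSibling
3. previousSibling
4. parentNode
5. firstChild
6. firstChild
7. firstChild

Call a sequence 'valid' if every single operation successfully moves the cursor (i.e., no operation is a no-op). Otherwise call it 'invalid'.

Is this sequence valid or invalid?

Answer: valid

Derivation:
After 1 (firstChild): button
After 2 (nextSibling): tr
After 3 (previousSibling): button
After 4 (parentNode): nav
After 5 (firstChild): button
After 6 (firstChild): div
After 7 (firstChild): body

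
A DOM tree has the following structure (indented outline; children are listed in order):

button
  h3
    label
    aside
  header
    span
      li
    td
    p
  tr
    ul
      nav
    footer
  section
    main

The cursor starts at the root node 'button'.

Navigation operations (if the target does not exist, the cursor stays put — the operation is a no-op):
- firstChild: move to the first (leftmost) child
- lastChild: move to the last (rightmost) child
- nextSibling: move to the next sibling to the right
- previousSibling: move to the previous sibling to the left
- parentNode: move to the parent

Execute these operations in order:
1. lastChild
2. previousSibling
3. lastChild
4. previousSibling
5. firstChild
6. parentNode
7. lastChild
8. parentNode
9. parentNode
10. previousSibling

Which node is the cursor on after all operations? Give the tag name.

Answer: header

Derivation:
After 1 (lastChild): section
After 2 (previousSibling): tr
After 3 (lastChild): footer
After 4 (previousSibling): ul
After 5 (firstChild): nav
After 6 (parentNode): ul
After 7 (lastChild): nav
After 8 (parentNode): ul
After 9 (parentNode): tr
After 10 (previousSibling): header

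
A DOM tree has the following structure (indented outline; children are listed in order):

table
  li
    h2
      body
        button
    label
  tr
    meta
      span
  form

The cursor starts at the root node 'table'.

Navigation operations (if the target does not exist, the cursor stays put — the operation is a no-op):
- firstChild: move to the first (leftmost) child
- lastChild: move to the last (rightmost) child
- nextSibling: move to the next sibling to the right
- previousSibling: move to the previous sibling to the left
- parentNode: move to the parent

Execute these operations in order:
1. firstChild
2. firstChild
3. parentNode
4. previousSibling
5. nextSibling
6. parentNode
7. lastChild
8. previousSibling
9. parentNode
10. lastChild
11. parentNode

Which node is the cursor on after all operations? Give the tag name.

After 1 (firstChild): li
After 2 (firstChild): h2
After 3 (parentNode): li
After 4 (previousSibling): li (no-op, stayed)
After 5 (nextSibling): tr
After 6 (parentNode): table
After 7 (lastChild): form
After 8 (previousSibling): tr
After 9 (parentNode): table
After 10 (lastChild): form
After 11 (parentNode): table

Answer: table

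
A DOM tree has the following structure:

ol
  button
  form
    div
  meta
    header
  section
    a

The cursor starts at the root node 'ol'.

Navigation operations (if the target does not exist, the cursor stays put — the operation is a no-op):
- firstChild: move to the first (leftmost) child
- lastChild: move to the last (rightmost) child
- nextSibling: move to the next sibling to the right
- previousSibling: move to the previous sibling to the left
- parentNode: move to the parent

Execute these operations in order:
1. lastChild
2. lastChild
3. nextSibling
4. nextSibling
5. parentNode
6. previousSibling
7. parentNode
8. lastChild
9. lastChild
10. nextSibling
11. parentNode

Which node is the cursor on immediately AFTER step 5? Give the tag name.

Answer: section

Derivation:
After 1 (lastChild): section
After 2 (lastChild): a
After 3 (nextSibling): a (no-op, stayed)
After 4 (nextSibling): a (no-op, stayed)
After 5 (parentNode): section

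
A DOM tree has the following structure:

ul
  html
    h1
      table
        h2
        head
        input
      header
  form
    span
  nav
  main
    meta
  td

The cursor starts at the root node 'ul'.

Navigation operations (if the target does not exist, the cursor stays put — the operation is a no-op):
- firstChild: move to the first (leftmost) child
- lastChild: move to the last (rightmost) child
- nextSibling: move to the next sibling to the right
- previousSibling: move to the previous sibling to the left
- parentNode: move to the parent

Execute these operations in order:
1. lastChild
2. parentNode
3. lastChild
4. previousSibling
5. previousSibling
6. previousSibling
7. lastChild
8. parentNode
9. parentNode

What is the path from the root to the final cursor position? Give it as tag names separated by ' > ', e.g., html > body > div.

Answer: ul

Derivation:
After 1 (lastChild): td
After 2 (parentNode): ul
After 3 (lastChild): td
After 4 (previousSibling): main
After 5 (previousSibling): nav
After 6 (previousSibling): form
After 7 (lastChild): span
After 8 (parentNode): form
After 9 (parentNode): ul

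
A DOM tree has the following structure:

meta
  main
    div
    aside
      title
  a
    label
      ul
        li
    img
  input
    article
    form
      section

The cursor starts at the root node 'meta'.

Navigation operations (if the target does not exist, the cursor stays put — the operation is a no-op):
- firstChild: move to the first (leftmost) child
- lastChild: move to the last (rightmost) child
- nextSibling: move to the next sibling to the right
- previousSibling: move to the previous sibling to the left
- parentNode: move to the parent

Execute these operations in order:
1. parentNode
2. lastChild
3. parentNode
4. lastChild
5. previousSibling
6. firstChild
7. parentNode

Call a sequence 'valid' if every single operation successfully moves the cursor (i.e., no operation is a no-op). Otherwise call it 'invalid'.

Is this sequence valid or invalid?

Answer: invalid

Derivation:
After 1 (parentNode): meta (no-op, stayed)
After 2 (lastChild): input
After 3 (parentNode): meta
After 4 (lastChild): input
After 5 (previousSibling): a
After 6 (firstChild): label
After 7 (parentNode): a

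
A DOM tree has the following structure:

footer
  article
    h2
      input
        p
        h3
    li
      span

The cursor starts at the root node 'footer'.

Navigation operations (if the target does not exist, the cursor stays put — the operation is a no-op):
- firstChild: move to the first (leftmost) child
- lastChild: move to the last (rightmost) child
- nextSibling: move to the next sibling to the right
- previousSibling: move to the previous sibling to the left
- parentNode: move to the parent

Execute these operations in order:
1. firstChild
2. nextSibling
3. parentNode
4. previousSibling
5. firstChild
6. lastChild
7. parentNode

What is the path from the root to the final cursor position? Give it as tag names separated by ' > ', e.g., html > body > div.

Answer: footer > article

Derivation:
After 1 (firstChild): article
After 2 (nextSibling): article (no-op, stayed)
After 3 (parentNode): footer
After 4 (previousSibling): footer (no-op, stayed)
After 5 (firstChild): article
After 6 (lastChild): li
After 7 (parentNode): article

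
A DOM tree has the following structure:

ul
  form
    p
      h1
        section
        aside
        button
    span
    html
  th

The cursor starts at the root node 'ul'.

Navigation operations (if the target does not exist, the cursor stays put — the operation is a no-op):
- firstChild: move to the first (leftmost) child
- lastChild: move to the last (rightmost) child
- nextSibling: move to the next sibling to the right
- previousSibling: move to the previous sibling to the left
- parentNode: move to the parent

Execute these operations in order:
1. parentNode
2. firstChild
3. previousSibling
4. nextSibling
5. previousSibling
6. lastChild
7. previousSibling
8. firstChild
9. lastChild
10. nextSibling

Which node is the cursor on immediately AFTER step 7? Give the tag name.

Answer: span

Derivation:
After 1 (parentNode): ul (no-op, stayed)
After 2 (firstChild): form
After 3 (previousSibling): form (no-op, stayed)
After 4 (nextSibling): th
After 5 (previousSibling): form
After 6 (lastChild): html
After 7 (previousSibling): span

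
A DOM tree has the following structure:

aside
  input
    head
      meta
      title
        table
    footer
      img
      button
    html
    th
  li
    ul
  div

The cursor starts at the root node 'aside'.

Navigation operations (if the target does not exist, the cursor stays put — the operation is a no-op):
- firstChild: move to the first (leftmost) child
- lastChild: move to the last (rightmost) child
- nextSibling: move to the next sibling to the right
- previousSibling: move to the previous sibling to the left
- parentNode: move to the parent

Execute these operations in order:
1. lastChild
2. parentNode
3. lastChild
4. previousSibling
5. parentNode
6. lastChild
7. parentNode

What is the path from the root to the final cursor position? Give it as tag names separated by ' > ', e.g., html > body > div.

Answer: aside

Derivation:
After 1 (lastChild): div
After 2 (parentNode): aside
After 3 (lastChild): div
After 4 (previousSibling): li
After 5 (parentNode): aside
After 6 (lastChild): div
After 7 (parentNode): aside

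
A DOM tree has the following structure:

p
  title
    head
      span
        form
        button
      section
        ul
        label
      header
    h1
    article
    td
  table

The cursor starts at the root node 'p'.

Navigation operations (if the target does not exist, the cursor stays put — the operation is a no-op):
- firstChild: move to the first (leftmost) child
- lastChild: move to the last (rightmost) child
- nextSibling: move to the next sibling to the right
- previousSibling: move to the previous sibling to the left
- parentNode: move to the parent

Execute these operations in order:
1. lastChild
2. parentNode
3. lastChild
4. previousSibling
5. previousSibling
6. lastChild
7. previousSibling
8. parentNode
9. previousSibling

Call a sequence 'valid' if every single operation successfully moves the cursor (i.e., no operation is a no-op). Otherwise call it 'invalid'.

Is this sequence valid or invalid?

Answer: invalid

Derivation:
After 1 (lastChild): table
After 2 (parentNode): p
After 3 (lastChild): table
After 4 (previousSibling): title
After 5 (previousSibling): title (no-op, stayed)
After 6 (lastChild): td
After 7 (previousSibling): article
After 8 (parentNode): title
After 9 (previousSibling): title (no-op, stayed)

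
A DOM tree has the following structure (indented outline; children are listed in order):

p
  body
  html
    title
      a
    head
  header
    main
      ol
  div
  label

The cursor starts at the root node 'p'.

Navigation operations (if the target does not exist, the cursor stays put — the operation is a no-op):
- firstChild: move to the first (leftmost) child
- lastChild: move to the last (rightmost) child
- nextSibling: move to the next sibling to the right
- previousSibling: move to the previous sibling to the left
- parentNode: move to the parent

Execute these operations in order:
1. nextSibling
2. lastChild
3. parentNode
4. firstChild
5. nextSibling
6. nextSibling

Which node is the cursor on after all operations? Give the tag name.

Answer: header

Derivation:
After 1 (nextSibling): p (no-op, stayed)
After 2 (lastChild): label
After 3 (parentNode): p
After 4 (firstChild): body
After 5 (nextSibling): html
After 6 (nextSibling): header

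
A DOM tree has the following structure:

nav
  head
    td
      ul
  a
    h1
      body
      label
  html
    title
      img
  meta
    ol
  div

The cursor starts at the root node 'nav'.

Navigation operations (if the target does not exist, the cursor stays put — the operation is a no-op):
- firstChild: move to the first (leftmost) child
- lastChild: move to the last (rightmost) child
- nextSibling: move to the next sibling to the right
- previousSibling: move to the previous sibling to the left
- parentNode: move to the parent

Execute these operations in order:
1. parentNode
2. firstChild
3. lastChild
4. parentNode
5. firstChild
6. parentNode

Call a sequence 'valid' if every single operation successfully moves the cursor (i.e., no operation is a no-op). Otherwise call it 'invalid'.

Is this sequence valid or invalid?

Answer: invalid

Derivation:
After 1 (parentNode): nav (no-op, stayed)
After 2 (firstChild): head
After 3 (lastChild): td
After 4 (parentNode): head
After 5 (firstChild): td
After 6 (parentNode): head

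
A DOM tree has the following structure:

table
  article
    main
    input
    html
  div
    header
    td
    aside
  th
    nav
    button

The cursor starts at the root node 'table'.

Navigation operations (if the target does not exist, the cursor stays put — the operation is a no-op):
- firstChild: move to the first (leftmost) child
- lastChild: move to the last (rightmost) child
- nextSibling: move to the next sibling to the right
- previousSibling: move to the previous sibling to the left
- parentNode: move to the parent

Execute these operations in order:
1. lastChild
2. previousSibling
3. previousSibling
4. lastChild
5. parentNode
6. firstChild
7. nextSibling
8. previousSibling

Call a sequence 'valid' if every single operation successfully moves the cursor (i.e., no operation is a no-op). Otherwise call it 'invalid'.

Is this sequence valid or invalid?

After 1 (lastChild): th
After 2 (previousSibling): div
After 3 (previousSibling): article
After 4 (lastChild): html
After 5 (parentNode): article
After 6 (firstChild): main
After 7 (nextSibling): input
After 8 (previousSibling): main

Answer: valid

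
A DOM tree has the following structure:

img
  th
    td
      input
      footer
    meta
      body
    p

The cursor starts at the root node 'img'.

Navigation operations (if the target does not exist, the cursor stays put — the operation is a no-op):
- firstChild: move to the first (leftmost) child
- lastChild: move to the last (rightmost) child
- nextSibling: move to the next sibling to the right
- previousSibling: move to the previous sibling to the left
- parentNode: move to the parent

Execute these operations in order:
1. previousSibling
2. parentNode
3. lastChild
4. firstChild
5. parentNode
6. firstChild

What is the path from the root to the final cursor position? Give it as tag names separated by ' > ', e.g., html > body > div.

Answer: img > th > td

Derivation:
After 1 (previousSibling): img (no-op, stayed)
After 2 (parentNode): img (no-op, stayed)
After 3 (lastChild): th
After 4 (firstChild): td
After 5 (parentNode): th
After 6 (firstChild): td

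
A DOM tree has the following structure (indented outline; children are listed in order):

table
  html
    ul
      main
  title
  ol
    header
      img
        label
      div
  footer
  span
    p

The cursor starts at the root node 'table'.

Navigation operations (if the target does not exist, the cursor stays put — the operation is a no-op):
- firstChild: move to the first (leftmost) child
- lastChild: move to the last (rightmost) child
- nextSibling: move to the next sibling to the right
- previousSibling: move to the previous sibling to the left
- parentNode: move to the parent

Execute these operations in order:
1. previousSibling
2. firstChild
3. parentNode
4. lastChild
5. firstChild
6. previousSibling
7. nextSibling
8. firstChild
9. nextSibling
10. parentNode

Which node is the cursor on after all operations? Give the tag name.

After 1 (previousSibling): table (no-op, stayed)
After 2 (firstChild): html
After 3 (parentNode): table
After 4 (lastChild): span
After 5 (firstChild): p
After 6 (previousSibling): p (no-op, stayed)
After 7 (nextSibling): p (no-op, stayed)
After 8 (firstChild): p (no-op, stayed)
After 9 (nextSibling): p (no-op, stayed)
After 10 (parentNode): span

Answer: span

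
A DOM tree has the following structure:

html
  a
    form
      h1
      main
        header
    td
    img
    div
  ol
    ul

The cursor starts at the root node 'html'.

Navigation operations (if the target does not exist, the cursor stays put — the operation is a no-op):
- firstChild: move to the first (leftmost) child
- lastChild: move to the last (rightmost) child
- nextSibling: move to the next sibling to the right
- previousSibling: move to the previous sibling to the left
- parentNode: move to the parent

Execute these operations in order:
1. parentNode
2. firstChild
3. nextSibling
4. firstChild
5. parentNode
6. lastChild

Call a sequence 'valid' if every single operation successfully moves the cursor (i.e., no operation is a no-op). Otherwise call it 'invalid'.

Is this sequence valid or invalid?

Answer: invalid

Derivation:
After 1 (parentNode): html (no-op, stayed)
After 2 (firstChild): a
After 3 (nextSibling): ol
After 4 (firstChild): ul
After 5 (parentNode): ol
After 6 (lastChild): ul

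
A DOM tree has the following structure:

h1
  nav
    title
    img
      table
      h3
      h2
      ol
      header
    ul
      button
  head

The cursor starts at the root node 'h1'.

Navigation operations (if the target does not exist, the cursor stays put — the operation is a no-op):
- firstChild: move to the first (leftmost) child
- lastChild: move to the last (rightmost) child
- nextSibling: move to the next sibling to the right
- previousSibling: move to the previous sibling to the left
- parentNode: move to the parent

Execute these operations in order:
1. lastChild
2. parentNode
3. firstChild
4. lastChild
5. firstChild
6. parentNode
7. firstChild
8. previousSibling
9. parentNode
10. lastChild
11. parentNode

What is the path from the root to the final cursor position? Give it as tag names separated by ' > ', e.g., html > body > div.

After 1 (lastChild): head
After 2 (parentNode): h1
After 3 (firstChild): nav
After 4 (lastChild): ul
After 5 (firstChild): button
After 6 (parentNode): ul
After 7 (firstChild): button
After 8 (previousSibling): button (no-op, stayed)
After 9 (parentNode): ul
After 10 (lastChild): button
After 11 (parentNode): ul

Answer: h1 > nav > ul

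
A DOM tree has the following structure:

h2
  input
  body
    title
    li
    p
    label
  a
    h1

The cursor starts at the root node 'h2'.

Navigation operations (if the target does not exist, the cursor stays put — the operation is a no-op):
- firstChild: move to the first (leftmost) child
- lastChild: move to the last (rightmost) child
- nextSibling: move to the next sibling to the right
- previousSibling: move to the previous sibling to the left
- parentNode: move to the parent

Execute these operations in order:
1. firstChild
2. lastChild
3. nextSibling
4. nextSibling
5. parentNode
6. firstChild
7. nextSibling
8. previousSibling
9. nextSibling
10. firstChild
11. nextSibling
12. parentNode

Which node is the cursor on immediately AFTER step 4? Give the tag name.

Answer: a

Derivation:
After 1 (firstChild): input
After 2 (lastChild): input (no-op, stayed)
After 3 (nextSibling): body
After 4 (nextSibling): a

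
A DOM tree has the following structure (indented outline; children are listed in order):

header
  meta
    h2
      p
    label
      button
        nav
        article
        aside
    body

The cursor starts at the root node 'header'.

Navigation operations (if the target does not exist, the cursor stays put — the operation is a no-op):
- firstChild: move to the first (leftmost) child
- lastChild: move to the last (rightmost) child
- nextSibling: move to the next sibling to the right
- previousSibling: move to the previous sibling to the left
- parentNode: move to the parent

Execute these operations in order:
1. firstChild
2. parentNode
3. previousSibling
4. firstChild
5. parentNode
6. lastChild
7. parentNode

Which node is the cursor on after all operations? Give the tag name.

After 1 (firstChild): meta
After 2 (parentNode): header
After 3 (previousSibling): header (no-op, stayed)
After 4 (firstChild): meta
After 5 (parentNode): header
After 6 (lastChild): meta
After 7 (parentNode): header

Answer: header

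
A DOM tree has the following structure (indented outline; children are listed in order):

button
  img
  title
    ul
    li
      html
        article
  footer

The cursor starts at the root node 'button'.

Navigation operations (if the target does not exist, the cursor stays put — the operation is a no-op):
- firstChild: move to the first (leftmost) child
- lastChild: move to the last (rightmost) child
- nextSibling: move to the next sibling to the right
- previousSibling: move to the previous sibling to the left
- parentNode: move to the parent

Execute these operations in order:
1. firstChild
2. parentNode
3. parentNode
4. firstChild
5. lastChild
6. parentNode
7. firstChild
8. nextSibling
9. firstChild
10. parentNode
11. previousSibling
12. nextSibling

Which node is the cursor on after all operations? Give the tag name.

Answer: title

Derivation:
After 1 (firstChild): img
After 2 (parentNode): button
After 3 (parentNode): button (no-op, stayed)
After 4 (firstChild): img
After 5 (lastChild): img (no-op, stayed)
After 6 (parentNode): button
After 7 (firstChild): img
After 8 (nextSibling): title
After 9 (firstChild): ul
After 10 (parentNode): title
After 11 (previousSibling): img
After 12 (nextSibling): title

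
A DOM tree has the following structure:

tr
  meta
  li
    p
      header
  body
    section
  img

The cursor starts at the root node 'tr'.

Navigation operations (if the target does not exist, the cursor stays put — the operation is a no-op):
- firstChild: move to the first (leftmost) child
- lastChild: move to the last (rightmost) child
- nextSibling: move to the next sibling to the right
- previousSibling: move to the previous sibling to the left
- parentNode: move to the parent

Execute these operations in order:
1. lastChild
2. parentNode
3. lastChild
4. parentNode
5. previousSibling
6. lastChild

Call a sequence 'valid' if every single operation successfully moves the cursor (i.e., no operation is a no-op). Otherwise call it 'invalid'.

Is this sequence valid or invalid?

Answer: invalid

Derivation:
After 1 (lastChild): img
After 2 (parentNode): tr
After 3 (lastChild): img
After 4 (parentNode): tr
After 5 (previousSibling): tr (no-op, stayed)
After 6 (lastChild): img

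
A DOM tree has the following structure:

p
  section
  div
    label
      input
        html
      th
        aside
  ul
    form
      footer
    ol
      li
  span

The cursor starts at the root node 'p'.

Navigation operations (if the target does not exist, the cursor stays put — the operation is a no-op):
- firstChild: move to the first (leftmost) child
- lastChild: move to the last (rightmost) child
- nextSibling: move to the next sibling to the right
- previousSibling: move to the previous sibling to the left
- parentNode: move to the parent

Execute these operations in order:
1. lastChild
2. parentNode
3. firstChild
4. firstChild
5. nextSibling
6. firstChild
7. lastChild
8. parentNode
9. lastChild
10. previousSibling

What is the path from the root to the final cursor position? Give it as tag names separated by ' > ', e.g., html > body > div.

Answer: p > div > label > input

Derivation:
After 1 (lastChild): span
After 2 (parentNode): p
After 3 (firstChild): section
After 4 (firstChild): section (no-op, stayed)
After 5 (nextSibling): div
After 6 (firstChild): label
After 7 (lastChild): th
After 8 (parentNode): label
After 9 (lastChild): th
After 10 (previousSibling): input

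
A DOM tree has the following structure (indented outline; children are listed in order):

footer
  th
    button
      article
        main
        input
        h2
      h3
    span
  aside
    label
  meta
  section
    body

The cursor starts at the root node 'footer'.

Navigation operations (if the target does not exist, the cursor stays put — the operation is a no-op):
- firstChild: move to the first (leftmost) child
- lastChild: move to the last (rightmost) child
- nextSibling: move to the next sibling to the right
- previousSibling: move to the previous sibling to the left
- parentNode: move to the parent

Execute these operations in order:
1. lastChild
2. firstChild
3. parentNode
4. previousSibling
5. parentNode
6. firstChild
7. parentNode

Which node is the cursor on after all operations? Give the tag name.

After 1 (lastChild): section
After 2 (firstChild): body
After 3 (parentNode): section
After 4 (previousSibling): meta
After 5 (parentNode): footer
After 6 (firstChild): th
After 7 (parentNode): footer

Answer: footer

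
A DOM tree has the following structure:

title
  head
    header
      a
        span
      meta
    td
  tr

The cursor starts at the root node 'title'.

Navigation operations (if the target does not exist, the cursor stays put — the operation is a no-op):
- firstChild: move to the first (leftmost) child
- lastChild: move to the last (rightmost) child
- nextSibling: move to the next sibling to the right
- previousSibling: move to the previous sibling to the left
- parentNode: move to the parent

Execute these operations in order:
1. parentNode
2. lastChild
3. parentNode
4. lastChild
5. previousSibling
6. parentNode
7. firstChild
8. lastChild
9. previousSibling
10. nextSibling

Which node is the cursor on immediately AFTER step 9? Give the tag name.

Answer: header

Derivation:
After 1 (parentNode): title (no-op, stayed)
After 2 (lastChild): tr
After 3 (parentNode): title
After 4 (lastChild): tr
After 5 (previousSibling): head
After 6 (parentNode): title
After 7 (firstChild): head
After 8 (lastChild): td
After 9 (previousSibling): header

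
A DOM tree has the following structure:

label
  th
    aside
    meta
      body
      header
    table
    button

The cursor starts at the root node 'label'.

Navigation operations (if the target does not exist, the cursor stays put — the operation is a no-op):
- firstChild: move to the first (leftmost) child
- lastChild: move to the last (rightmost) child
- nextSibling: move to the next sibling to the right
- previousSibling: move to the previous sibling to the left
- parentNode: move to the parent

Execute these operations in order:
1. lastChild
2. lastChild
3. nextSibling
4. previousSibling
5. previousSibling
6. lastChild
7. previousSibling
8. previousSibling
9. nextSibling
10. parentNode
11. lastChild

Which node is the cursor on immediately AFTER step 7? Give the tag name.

After 1 (lastChild): th
After 2 (lastChild): button
After 3 (nextSibling): button (no-op, stayed)
After 4 (previousSibling): table
After 5 (previousSibling): meta
After 6 (lastChild): header
After 7 (previousSibling): body

Answer: body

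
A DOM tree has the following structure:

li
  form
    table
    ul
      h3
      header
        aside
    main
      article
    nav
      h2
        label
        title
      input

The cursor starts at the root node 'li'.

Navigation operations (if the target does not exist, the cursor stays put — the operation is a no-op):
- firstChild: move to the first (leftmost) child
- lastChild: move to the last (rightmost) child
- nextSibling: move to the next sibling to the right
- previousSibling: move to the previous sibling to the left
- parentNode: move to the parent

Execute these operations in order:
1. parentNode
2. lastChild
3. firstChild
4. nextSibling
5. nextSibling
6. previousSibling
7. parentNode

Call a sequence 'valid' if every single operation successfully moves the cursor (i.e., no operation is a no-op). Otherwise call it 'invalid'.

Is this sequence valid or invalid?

Answer: invalid

Derivation:
After 1 (parentNode): li (no-op, stayed)
After 2 (lastChild): form
After 3 (firstChild): table
After 4 (nextSibling): ul
After 5 (nextSibling): main
After 6 (previousSibling): ul
After 7 (parentNode): form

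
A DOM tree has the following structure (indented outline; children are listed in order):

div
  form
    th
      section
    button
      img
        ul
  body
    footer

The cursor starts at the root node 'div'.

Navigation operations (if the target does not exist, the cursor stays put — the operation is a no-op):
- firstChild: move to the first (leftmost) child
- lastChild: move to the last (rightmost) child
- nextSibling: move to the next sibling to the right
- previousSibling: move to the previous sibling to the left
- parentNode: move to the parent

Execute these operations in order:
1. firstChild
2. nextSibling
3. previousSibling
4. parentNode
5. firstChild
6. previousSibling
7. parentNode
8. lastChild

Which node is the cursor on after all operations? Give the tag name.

After 1 (firstChild): form
After 2 (nextSibling): body
After 3 (previousSibling): form
After 4 (parentNode): div
After 5 (firstChild): form
After 6 (previousSibling): form (no-op, stayed)
After 7 (parentNode): div
After 8 (lastChild): body

Answer: body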